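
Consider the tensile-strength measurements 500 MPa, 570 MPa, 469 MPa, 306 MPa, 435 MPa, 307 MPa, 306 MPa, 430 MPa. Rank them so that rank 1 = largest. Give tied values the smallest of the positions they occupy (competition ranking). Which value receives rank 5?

430

Sorted (descending): 570, 500, 469, 435, 430, 307, 306, 306
The 2 values of 306 occupy positions 7–8 → each gets rank 7.
Rank 5 → value 430.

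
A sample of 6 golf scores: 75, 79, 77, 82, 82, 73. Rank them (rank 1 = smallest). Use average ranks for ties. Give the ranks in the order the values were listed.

2, 4, 3, 5.5, 5.5, 1

Sorted (ascending): 73, 75, 77, 79, 82, 82
The 2 values of 82 occupy positions 5–6 → average rank (5+6)/2 = 5.5.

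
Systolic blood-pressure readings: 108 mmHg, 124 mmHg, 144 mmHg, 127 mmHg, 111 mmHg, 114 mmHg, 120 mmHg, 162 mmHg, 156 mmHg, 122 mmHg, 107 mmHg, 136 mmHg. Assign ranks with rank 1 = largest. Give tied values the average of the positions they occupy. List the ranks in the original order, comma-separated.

Sorted (descending): 162, 156, 144, 136, 127, 124, 122, 120, 114, 111, 108, 107
No ties — each value takes its position as its rank.

11, 6, 3, 5, 10, 9, 8, 1, 2, 7, 12, 4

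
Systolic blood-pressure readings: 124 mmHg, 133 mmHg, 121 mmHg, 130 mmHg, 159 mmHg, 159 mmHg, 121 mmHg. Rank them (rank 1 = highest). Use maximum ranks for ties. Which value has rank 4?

Sorted (descending): 159, 159, 133, 130, 124, 121, 121
The 2 values of 159 occupy positions 1–2 → each gets rank 2.
The 2 values of 121 occupy positions 6–7 → each gets rank 7.
Rank 4 → value 130.

130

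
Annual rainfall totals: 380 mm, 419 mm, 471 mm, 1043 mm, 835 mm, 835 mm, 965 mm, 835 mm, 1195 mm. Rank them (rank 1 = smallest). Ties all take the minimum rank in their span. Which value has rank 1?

380

Sorted (ascending): 380, 419, 471, 835, 835, 835, 965, 1043, 1195
The 3 values of 835 occupy positions 4–6 → each gets rank 4.
Rank 1 → value 380.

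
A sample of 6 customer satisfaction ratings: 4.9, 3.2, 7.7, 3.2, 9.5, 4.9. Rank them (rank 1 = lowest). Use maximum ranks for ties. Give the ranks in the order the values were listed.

Sorted (ascending): 3.2, 3.2, 4.9, 4.9, 7.7, 9.5
The 2 values of 3.2 occupy positions 1–2 → each gets rank 2.
The 2 values of 4.9 occupy positions 3–4 → each gets rank 4.

4, 2, 5, 2, 6, 4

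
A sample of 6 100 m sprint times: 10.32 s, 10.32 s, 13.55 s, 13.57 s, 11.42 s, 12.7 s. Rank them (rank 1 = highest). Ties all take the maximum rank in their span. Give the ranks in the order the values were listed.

Sorted (descending): 13.57, 13.55, 12.7, 11.42, 10.32, 10.32
The 2 values of 10.32 occupy positions 5–6 → each gets rank 6.

6, 6, 2, 1, 4, 3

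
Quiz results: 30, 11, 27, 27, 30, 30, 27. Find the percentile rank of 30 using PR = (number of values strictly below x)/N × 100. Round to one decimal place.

N = 7.
Strictly below 30: 4. Equal to 30: 3.
PR = 4/7 × 100 = 57.1

57.1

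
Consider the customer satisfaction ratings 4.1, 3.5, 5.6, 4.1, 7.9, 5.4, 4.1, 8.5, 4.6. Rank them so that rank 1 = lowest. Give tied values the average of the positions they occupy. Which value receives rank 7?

5.6

Sorted (ascending): 3.5, 4.1, 4.1, 4.1, 4.6, 5.4, 5.6, 7.9, 8.5
The 3 values of 4.1 occupy positions 2–4 → average rank 3.
Rank 7 → value 5.6.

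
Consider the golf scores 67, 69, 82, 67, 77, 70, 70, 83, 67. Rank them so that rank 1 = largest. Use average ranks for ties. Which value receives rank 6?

69

Sorted (descending): 83, 82, 77, 70, 70, 69, 67, 67, 67
The 2 values of 70 occupy positions 4–5 → average rank (4+5)/2 = 4.5.
The 3 values of 67 occupy positions 7–9 → average rank 8.
Rank 6 → value 69.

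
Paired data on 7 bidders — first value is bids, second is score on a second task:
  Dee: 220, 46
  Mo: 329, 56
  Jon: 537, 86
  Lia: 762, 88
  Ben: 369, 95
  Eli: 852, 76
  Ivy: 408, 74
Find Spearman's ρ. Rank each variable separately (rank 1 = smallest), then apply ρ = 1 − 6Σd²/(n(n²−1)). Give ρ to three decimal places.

Ranks of variable 1: 1, 2, 5, 6, 3, 7, 4
Ranks of variable 2: 1, 2, 5, 6, 7, 4, 3
d = r₁ − r₂: 0, 0, 0, 0, -4, 3, 1
d²: 0, 0, 0, 0, 16, 9, 1; Σd² = 26
ρ = 1 − 6·26/(7·48) = 1 − 156/336 = 0.536

0.536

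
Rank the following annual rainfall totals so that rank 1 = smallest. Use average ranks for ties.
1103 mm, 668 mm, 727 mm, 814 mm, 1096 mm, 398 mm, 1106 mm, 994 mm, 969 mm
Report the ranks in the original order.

Sorted (ascending): 398, 668, 727, 814, 969, 994, 1096, 1103, 1106
No ties — each value takes its position as its rank.

8, 2, 3, 4, 7, 1, 9, 6, 5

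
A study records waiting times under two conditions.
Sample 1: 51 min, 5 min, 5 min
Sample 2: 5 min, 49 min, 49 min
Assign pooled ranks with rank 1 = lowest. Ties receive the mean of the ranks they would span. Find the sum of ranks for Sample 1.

Sorted (ascending): 5, 5, 5, 49, 49, 51
The 3 values of 5 occupy positions 1–3 → average rank 2.
The 2 values of 49 occupy positions 4–5 → average rank (4+5)/2 = 4.5.
Sample 1 values → pooled ranks: 51→6, 5→2, 5→2
Rank sum = 6 + 2 + 2 = 10

10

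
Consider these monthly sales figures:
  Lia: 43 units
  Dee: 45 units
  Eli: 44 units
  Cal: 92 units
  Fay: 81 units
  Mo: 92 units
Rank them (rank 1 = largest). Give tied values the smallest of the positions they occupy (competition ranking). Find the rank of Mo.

1

Sorted (descending): 92, 92, 81, 45, 44, 43
The 2 values of 92 occupy positions 1–2 → each gets rank 1.
Mo has value 92 units → rank 1.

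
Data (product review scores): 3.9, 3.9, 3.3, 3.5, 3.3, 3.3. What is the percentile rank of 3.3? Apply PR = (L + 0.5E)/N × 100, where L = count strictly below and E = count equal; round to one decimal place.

25.0

N = 6.
Strictly below 3.3: 0. Equal to 3.3: 3.
PR = (0 + 0.5·3)/6 × 100 = 25.0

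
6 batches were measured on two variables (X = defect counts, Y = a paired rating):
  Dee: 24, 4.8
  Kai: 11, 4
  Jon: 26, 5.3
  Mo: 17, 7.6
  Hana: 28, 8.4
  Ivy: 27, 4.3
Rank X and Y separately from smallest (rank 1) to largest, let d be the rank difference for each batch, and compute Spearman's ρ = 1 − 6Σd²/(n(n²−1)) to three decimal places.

Ranks of variable 1: 3, 1, 4, 2, 6, 5
Ranks of variable 2: 3, 1, 4, 5, 6, 2
d = r₁ − r₂: 0, 0, 0, -3, 0, 3
d²: 0, 0, 0, 9, 0, 9; Σd² = 18
ρ = 1 − 6·18/(6·35) = 1 − 108/210 = 0.486

0.486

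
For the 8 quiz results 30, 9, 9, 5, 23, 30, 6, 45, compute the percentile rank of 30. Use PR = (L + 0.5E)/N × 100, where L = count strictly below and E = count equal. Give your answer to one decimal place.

N = 8.
Strictly below 30: 5. Equal to 30: 2.
PR = (5 + 0.5·2)/8 × 100 = 75.0

75.0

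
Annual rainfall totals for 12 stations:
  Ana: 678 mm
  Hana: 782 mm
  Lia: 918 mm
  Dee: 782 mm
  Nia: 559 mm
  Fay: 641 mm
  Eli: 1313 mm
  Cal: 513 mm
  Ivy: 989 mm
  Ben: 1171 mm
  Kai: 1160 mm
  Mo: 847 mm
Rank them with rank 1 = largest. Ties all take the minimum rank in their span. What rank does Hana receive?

7

Sorted (descending): 1313, 1171, 1160, 989, 918, 847, 782, 782, 678, 641, 559, 513
The 2 values of 782 occupy positions 7–8 → each gets rank 7.
Hana has value 782 mm → rank 7.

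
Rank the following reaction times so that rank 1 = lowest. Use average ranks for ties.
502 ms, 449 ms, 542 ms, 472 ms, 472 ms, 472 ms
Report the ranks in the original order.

5, 1, 6, 3, 3, 3

Sorted (ascending): 449, 472, 472, 472, 502, 542
The 3 values of 472 occupy positions 2–4 → average rank 3.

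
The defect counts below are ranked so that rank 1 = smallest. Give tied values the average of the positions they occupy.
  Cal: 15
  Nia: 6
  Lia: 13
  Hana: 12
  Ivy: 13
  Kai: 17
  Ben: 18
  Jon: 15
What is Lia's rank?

3.5

Sorted (ascending): 6, 12, 13, 13, 15, 15, 17, 18
The 2 values of 13 occupy positions 3–4 → average rank (3+4)/2 = 3.5.
The 2 values of 15 occupy positions 5–6 → average rank (5+6)/2 = 5.5.
Lia has value 13 → rank 3.5.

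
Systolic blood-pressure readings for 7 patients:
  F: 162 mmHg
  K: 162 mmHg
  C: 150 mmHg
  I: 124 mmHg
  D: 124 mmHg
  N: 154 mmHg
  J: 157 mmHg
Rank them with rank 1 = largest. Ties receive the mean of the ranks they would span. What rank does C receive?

Sorted (descending): 162, 162, 157, 154, 150, 124, 124
The 2 values of 162 occupy positions 1–2 → average rank (1+2)/2 = 1.5.
The 2 values of 124 occupy positions 6–7 → average rank (6+7)/2 = 6.5.
C has value 150 mmHg → rank 5.

5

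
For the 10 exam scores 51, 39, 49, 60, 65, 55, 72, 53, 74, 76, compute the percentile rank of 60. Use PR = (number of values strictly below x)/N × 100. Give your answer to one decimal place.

N = 10.
Strictly below 60: 5. Equal to 60: 1.
PR = 5/10 × 100 = 50.0

50.0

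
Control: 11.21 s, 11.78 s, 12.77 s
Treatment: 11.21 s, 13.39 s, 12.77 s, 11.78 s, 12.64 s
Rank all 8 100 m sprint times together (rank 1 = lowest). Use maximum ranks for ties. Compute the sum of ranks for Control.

13

Sorted (ascending): 11.21, 11.21, 11.78, 11.78, 12.64, 12.77, 12.77, 13.39
The 2 values of 11.21 occupy positions 1–2 → each gets rank 2.
The 2 values of 11.78 occupy positions 3–4 → each gets rank 4.
The 2 values of 12.77 occupy positions 6–7 → each gets rank 7.
Control values → pooled ranks: 11.21→2, 11.78→4, 12.77→7
Rank sum = 2 + 4 + 7 = 13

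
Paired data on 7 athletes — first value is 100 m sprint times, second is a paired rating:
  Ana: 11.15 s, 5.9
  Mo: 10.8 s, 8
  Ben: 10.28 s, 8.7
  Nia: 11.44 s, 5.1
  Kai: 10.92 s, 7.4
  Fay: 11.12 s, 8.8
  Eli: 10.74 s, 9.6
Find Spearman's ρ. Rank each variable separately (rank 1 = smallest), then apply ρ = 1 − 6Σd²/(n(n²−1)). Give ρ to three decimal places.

Ranks of variable 1: 6, 3, 1, 7, 4, 5, 2
Ranks of variable 2: 2, 4, 5, 1, 3, 6, 7
d = r₁ − r₂: 4, -1, -4, 6, 1, -1, -5
d²: 16, 1, 16, 36, 1, 1, 25; Σd² = 96
ρ = 1 − 6·96/(7·48) = 1 − 576/336 = -0.714

-0.714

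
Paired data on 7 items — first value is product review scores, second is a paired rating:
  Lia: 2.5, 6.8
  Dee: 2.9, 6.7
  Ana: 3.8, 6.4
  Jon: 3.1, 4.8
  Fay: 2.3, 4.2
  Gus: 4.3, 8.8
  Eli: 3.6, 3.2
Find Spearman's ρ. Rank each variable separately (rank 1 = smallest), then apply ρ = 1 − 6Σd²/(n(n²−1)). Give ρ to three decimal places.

Ranks of variable 1: 2, 3, 6, 4, 1, 7, 5
Ranks of variable 2: 6, 5, 4, 3, 2, 7, 1
d = r₁ − r₂: -4, -2, 2, 1, -1, 0, 4
d²: 16, 4, 4, 1, 1, 0, 16; Σd² = 42
ρ = 1 − 6·42/(7·48) = 1 − 252/336 = 0.250

0.250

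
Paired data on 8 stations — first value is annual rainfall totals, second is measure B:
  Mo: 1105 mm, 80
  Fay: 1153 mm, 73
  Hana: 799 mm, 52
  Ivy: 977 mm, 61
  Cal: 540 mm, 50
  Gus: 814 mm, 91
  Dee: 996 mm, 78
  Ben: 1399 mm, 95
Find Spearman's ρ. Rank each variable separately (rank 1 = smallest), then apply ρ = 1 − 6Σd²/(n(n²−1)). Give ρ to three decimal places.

0.690

Ranks of variable 1: 6, 7, 2, 4, 1, 3, 5, 8
Ranks of variable 2: 6, 4, 2, 3, 1, 7, 5, 8
d = r₁ − r₂: 0, 3, 0, 1, 0, -4, 0, 0
d²: 0, 9, 0, 1, 0, 16, 0, 0; Σd² = 26
ρ = 1 − 6·26/(8·63) = 1 − 156/504 = 0.690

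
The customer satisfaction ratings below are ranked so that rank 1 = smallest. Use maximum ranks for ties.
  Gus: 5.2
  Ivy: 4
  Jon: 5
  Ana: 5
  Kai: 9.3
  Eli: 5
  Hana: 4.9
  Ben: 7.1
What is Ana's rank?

Sorted (ascending): 4, 4.9, 5, 5, 5, 5.2, 7.1, 9.3
The 3 values of 5 occupy positions 3–5 → each gets rank 5.
Ana has value 5 → rank 5.

5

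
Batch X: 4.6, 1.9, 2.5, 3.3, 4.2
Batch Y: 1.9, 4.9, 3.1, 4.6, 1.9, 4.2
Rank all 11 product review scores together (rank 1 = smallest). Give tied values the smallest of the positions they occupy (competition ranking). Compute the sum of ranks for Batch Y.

Sorted (ascending): 1.9, 1.9, 1.9, 2.5, 3.1, 3.3, 4.2, 4.2, 4.6, 4.6, 4.9
The 3 values of 1.9 occupy positions 1–3 → each gets rank 1.
The 2 values of 4.2 occupy positions 7–8 → each gets rank 7.
The 2 values of 4.6 occupy positions 9–10 → each gets rank 9.
Batch Y values → pooled ranks: 1.9→1, 4.9→11, 3.1→5, 4.6→9, 1.9→1, 4.2→7
Rank sum = 1 + 11 + 5 + 9 + 1 + 7 = 34

34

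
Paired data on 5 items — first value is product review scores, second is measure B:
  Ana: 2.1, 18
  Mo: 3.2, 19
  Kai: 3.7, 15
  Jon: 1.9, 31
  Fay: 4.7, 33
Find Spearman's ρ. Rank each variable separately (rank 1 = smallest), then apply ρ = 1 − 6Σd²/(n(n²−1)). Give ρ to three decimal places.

0.100

Ranks of variable 1: 2, 3, 4, 1, 5
Ranks of variable 2: 2, 3, 1, 4, 5
d = r₁ − r₂: 0, 0, 3, -3, 0
d²: 0, 0, 9, 9, 0; Σd² = 18
ρ = 1 − 6·18/(5·24) = 1 − 108/120 = 0.100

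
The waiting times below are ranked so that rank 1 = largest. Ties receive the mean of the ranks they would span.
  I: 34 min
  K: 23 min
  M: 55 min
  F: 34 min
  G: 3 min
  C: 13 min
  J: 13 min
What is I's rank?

Sorted (descending): 55, 34, 34, 23, 13, 13, 3
The 2 values of 34 occupy positions 2–3 → average rank (2+3)/2 = 2.5.
The 2 values of 13 occupy positions 5–6 → average rank (5+6)/2 = 5.5.
I has value 34 min → rank 2.5.

2.5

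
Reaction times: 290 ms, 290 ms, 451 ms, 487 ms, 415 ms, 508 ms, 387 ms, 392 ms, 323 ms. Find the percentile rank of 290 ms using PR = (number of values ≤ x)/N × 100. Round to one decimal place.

22.2

N = 9.
Strictly below 290: 0. Equal to 290: 2.
PR = 2/9 × 100 = 22.2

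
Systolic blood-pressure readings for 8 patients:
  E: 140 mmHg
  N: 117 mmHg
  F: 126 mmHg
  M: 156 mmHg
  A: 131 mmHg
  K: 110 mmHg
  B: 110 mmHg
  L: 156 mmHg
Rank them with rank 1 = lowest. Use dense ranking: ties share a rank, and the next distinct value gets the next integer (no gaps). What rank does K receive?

Sorted (ascending): 110, 110, 117, 126, 131, 140, 156, 156
The 2 values of 110 share dense rank 1.
The 2 values of 156 share dense rank 6.
Remaining distinct values take the next consecutive integers.
K has value 110 mmHg → rank 1.

1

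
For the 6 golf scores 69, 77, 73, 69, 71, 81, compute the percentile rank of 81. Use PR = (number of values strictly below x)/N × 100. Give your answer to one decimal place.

N = 6.
Strictly below 81: 5. Equal to 81: 1.
PR = 5/6 × 100 = 83.3

83.3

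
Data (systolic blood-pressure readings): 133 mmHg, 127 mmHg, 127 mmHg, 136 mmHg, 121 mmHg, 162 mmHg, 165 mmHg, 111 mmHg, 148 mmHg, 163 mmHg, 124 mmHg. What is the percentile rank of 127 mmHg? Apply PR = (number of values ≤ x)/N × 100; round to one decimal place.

N = 11.
Strictly below 127: 3. Equal to 127: 2.
PR = 5/11 × 100 = 45.5

45.5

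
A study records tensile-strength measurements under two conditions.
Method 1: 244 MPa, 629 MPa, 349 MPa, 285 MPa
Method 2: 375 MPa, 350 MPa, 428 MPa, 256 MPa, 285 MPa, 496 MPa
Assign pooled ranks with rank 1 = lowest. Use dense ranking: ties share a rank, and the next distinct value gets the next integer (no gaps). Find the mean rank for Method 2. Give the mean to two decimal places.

Sorted (ascending): 244, 256, 285, 285, 349, 350, 375, 428, 496, 629
The 2 values of 285 share dense rank 3.
Remaining distinct values take the next consecutive integers.
Method 2 values → pooled ranks: 375→6, 350→5, 428→7, 256→2, 285→3, 496→8
Mean rank = (6 + 5 + 7 + 2 + 3 + 8) / 6 = 5.17

5.17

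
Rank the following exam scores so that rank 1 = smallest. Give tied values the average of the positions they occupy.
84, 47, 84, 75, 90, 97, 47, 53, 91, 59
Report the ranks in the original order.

6.5, 1.5, 6.5, 5, 8, 10, 1.5, 3, 9, 4

Sorted (ascending): 47, 47, 53, 59, 75, 84, 84, 90, 91, 97
The 2 values of 47 occupy positions 1–2 → average rank (1+2)/2 = 1.5.
The 2 values of 84 occupy positions 6–7 → average rank (6+7)/2 = 6.5.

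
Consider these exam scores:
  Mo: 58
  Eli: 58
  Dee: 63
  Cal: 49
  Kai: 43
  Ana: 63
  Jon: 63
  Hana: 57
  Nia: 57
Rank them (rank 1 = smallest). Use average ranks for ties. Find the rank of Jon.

8

Sorted (ascending): 43, 49, 57, 57, 58, 58, 63, 63, 63
The 2 values of 57 occupy positions 3–4 → average rank (3+4)/2 = 3.5.
The 2 values of 58 occupy positions 5–6 → average rank (5+6)/2 = 5.5.
The 3 values of 63 occupy positions 7–9 → average rank 8.
Jon has value 63 → rank 8.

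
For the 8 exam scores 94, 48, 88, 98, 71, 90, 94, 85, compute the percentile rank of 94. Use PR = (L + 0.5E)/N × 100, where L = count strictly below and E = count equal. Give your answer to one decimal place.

75.0

N = 8.
Strictly below 94: 5. Equal to 94: 2.
PR = (5 + 0.5·2)/8 × 100 = 75.0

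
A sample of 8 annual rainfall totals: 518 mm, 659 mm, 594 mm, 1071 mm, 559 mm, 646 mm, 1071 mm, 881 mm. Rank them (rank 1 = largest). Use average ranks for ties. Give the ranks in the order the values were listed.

8, 4, 6, 1.5, 7, 5, 1.5, 3

Sorted (descending): 1071, 1071, 881, 659, 646, 594, 559, 518
The 2 values of 1071 occupy positions 1–2 → average rank (1+2)/2 = 1.5.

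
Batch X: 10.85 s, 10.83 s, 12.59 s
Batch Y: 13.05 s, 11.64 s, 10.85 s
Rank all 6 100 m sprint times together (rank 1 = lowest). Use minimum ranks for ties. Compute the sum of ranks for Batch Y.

Sorted (ascending): 10.83, 10.85, 10.85, 11.64, 12.59, 13.05
The 2 values of 10.85 occupy positions 2–3 → each gets rank 2.
Batch Y values → pooled ranks: 13.05→6, 11.64→4, 10.85→2
Rank sum = 6 + 4 + 2 = 12

12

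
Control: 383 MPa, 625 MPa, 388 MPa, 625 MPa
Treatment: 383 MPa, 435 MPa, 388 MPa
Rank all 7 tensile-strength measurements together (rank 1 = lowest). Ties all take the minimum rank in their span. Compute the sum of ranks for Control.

16

Sorted (ascending): 383, 383, 388, 388, 435, 625, 625
The 2 values of 383 occupy positions 1–2 → each gets rank 1.
The 2 values of 388 occupy positions 3–4 → each gets rank 3.
The 2 values of 625 occupy positions 6–7 → each gets rank 6.
Control values → pooled ranks: 383→1, 625→6, 388→3, 625→6
Rank sum = 1 + 6 + 3 + 6 = 16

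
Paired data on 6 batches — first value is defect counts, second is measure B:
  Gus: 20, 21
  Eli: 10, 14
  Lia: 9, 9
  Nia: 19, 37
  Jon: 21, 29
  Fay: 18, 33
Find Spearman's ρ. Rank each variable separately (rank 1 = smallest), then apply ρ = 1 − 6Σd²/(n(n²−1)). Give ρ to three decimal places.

Ranks of variable 1: 5, 2, 1, 4, 6, 3
Ranks of variable 2: 3, 2, 1, 6, 4, 5
d = r₁ − r₂: 2, 0, 0, -2, 2, -2
d²: 4, 0, 0, 4, 4, 4; Σd² = 16
ρ = 1 − 6·16/(6·35) = 1 − 96/210 = 0.543

0.543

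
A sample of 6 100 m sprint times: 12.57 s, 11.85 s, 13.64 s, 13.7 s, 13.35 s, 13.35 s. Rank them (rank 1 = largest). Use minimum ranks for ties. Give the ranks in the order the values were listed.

Sorted (descending): 13.7, 13.64, 13.35, 13.35, 12.57, 11.85
The 2 values of 13.35 occupy positions 3–4 → each gets rank 3.

5, 6, 2, 1, 3, 3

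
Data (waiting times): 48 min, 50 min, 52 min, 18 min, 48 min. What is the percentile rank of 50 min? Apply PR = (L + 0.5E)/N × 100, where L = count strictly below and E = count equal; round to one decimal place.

N = 5.
Strictly below 50: 3. Equal to 50: 1.
PR = (3 + 0.5·1)/5 × 100 = 70.0

70.0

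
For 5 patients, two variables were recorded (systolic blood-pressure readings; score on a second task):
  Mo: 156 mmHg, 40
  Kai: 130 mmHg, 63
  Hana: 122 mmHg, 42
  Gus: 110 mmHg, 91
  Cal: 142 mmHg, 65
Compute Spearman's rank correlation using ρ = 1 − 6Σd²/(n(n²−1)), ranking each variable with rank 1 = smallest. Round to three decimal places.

-0.600

Ranks of variable 1: 5, 3, 2, 1, 4
Ranks of variable 2: 1, 3, 2, 5, 4
d = r₁ − r₂: 4, 0, 0, -4, 0
d²: 16, 0, 0, 16, 0; Σd² = 32
ρ = 1 − 6·32/(5·24) = 1 − 192/120 = -0.600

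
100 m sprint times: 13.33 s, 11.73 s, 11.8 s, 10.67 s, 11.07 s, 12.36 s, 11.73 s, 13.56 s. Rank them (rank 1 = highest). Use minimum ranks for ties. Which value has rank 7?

11.07

Sorted (descending): 13.56, 13.33, 12.36, 11.8, 11.73, 11.73, 11.07, 10.67
The 2 values of 11.73 occupy positions 5–6 → each gets rank 5.
Rank 7 → value 11.07.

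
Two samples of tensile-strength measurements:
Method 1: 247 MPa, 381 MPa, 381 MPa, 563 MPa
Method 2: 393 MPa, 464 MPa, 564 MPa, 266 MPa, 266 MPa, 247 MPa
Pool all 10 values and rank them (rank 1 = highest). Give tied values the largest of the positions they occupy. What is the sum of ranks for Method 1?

24

Sorted (descending): 564, 563, 464, 393, 381, 381, 266, 266, 247, 247
The 2 values of 381 occupy positions 5–6 → each gets rank 6.
The 2 values of 266 occupy positions 7–8 → each gets rank 8.
The 2 values of 247 occupy positions 9–10 → each gets rank 10.
Method 1 values → pooled ranks: 247→10, 381→6, 381→6, 563→2
Rank sum = 10 + 6 + 6 + 2 = 24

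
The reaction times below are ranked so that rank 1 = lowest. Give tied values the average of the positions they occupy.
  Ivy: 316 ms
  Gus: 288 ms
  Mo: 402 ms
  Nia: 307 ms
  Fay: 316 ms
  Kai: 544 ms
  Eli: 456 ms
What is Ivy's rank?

3.5

Sorted (ascending): 288, 307, 316, 316, 402, 456, 544
The 2 values of 316 occupy positions 3–4 → average rank (3+4)/2 = 3.5.
Ivy has value 316 ms → rank 3.5.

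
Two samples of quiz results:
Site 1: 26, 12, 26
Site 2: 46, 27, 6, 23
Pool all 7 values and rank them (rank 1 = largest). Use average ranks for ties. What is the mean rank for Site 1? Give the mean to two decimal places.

Sorted (descending): 46, 27, 26, 26, 23, 12, 6
The 2 values of 26 occupy positions 3–4 → average rank (3+4)/2 = 3.5.
Site 1 values → pooled ranks: 26→3.5, 12→6, 26→3.5
Mean rank = (3.5 + 6 + 3.5) / 3 = 4.33

4.33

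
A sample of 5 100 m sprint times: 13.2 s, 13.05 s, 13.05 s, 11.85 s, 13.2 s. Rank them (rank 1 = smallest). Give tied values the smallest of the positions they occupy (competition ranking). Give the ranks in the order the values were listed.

4, 2, 2, 1, 4

Sorted (ascending): 11.85, 13.05, 13.05, 13.2, 13.2
The 2 values of 13.05 occupy positions 2–3 → each gets rank 2.
The 2 values of 13.2 occupy positions 4–5 → each gets rank 4.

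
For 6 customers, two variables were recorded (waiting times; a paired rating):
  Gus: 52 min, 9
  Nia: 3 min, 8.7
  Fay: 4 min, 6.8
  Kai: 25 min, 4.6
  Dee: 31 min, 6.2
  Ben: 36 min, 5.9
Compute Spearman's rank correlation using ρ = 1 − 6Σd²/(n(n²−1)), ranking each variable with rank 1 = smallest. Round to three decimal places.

Ranks of variable 1: 6, 1, 2, 3, 4, 5
Ranks of variable 2: 6, 5, 4, 1, 3, 2
d = r₁ − r₂: 0, -4, -2, 2, 1, 3
d²: 0, 16, 4, 4, 1, 9; Σd² = 34
ρ = 1 − 6·34/(6·35) = 1 − 204/210 = 0.029

0.029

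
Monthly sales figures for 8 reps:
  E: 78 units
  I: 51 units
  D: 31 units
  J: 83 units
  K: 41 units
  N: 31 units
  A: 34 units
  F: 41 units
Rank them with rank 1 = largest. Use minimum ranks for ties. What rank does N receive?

7

Sorted (descending): 83, 78, 51, 41, 41, 34, 31, 31
The 2 values of 41 occupy positions 4–5 → each gets rank 4.
The 2 values of 31 occupy positions 7–8 → each gets rank 7.
N has value 31 units → rank 7.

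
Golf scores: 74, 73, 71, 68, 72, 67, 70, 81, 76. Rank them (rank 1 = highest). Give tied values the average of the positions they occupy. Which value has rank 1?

81

Sorted (descending): 81, 76, 74, 73, 72, 71, 70, 68, 67
No ties — each value takes its position as its rank.
Rank 1 → value 81.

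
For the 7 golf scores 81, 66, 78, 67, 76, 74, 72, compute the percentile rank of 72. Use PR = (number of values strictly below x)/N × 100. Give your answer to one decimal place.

N = 7.
Strictly below 72: 2. Equal to 72: 1.
PR = 2/7 × 100 = 28.6

28.6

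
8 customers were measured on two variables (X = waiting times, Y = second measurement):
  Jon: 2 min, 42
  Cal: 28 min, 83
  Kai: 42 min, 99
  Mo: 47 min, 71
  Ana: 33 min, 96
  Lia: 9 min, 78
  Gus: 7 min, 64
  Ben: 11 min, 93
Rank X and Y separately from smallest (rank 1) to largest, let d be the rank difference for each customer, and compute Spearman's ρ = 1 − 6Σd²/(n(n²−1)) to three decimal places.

Ranks of variable 1: 1, 5, 7, 8, 6, 3, 2, 4
Ranks of variable 2: 1, 5, 8, 3, 7, 4, 2, 6
d = r₁ − r₂: 0, 0, -1, 5, -1, -1, 0, -2
d²: 0, 0, 1, 25, 1, 1, 0, 4; Σd² = 32
ρ = 1 − 6·32/(8·63) = 1 − 192/504 = 0.619

0.619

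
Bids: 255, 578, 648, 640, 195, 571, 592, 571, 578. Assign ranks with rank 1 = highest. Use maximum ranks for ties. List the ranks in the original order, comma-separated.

8, 5, 1, 2, 9, 7, 3, 7, 5

Sorted (descending): 648, 640, 592, 578, 578, 571, 571, 255, 195
The 2 values of 578 occupy positions 4–5 → each gets rank 5.
The 2 values of 571 occupy positions 6–7 → each gets rank 7.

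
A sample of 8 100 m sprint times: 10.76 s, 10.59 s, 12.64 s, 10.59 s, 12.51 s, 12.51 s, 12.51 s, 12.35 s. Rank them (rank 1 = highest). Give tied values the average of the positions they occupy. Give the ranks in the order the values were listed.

Sorted (descending): 12.64, 12.51, 12.51, 12.51, 12.35, 10.76, 10.59, 10.59
The 3 values of 12.51 occupy positions 2–4 → average rank 3.
The 2 values of 10.59 occupy positions 7–8 → average rank (7+8)/2 = 7.5.

6, 7.5, 1, 7.5, 3, 3, 3, 5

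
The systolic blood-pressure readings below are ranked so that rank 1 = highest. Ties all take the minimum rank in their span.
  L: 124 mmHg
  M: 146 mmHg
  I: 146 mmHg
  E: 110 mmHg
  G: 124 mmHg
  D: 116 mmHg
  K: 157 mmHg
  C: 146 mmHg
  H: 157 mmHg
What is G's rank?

Sorted (descending): 157, 157, 146, 146, 146, 124, 124, 116, 110
The 2 values of 157 occupy positions 1–2 → each gets rank 1.
The 3 values of 146 occupy positions 3–5 → each gets rank 3.
The 2 values of 124 occupy positions 6–7 → each gets rank 6.
G has value 124 mmHg → rank 6.

6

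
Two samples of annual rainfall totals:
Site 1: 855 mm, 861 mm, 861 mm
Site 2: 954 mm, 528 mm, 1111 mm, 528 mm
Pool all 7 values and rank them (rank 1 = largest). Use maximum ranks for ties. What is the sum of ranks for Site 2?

17

Sorted (descending): 1111, 954, 861, 861, 855, 528, 528
The 2 values of 861 occupy positions 3–4 → each gets rank 4.
The 2 values of 528 occupy positions 6–7 → each gets rank 7.
Site 2 values → pooled ranks: 954→2, 528→7, 1111→1, 528→7
Rank sum = 2 + 7 + 1 + 7 = 17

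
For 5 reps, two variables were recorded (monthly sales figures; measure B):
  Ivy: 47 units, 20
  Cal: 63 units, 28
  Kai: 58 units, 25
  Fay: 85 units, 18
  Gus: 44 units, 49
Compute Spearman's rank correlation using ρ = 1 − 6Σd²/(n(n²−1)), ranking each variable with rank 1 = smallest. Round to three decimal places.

Ranks of variable 1: 2, 4, 3, 5, 1
Ranks of variable 2: 2, 4, 3, 1, 5
d = r₁ − r₂: 0, 0, 0, 4, -4
d²: 0, 0, 0, 16, 16; Σd² = 32
ρ = 1 − 6·32/(5·24) = 1 − 192/120 = -0.600

-0.600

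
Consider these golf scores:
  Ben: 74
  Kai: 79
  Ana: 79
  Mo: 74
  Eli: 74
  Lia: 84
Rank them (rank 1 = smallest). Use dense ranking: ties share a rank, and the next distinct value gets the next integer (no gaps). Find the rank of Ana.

Sorted (ascending): 74, 74, 74, 79, 79, 84
The 3 values of 74 share dense rank 1.
The 2 values of 79 share dense rank 2.
Remaining distinct values take the next consecutive integers.
Ana has value 79 → rank 2.

2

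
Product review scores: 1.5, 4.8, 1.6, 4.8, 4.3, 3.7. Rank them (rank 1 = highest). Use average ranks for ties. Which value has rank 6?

1.5

Sorted (descending): 4.8, 4.8, 4.3, 3.7, 1.6, 1.5
The 2 values of 4.8 occupy positions 1–2 → average rank (1+2)/2 = 1.5.
Rank 6 → value 1.5.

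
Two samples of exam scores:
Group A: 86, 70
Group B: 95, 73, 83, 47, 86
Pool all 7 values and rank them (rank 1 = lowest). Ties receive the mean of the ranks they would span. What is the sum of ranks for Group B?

20.5

Sorted (ascending): 47, 70, 73, 83, 86, 86, 95
The 2 values of 86 occupy positions 5–6 → average rank (5+6)/2 = 5.5.
Group B values → pooled ranks: 95→7, 73→3, 83→4, 47→1, 86→5.5
Rank sum = 7 + 3 + 4 + 1 + 5.5 = 20.5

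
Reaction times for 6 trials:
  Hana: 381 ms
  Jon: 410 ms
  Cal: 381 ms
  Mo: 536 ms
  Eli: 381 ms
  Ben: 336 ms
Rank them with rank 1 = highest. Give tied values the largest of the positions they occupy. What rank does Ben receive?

Sorted (descending): 536, 410, 381, 381, 381, 336
The 3 values of 381 occupy positions 3–5 → each gets rank 5.
Ben has value 336 ms → rank 6.

6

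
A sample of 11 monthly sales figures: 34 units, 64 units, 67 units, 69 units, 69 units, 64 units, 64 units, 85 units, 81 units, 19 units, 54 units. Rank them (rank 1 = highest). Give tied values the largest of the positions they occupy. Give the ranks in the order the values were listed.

10, 8, 5, 4, 4, 8, 8, 1, 2, 11, 9

Sorted (descending): 85, 81, 69, 69, 67, 64, 64, 64, 54, 34, 19
The 2 values of 69 occupy positions 3–4 → each gets rank 4.
The 3 values of 64 occupy positions 6–8 → each gets rank 8.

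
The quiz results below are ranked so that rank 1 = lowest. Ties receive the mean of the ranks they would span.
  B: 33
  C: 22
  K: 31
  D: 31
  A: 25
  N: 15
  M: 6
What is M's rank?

Sorted (ascending): 6, 15, 22, 25, 31, 31, 33
The 2 values of 31 occupy positions 5–6 → average rank (5+6)/2 = 5.5.
M has value 6 → rank 1.

1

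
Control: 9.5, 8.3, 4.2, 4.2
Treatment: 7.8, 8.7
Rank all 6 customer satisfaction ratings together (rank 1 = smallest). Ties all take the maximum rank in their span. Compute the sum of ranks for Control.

Sorted (ascending): 4.2, 4.2, 7.8, 8.3, 8.7, 9.5
The 2 values of 4.2 occupy positions 1–2 → each gets rank 2.
Control values → pooled ranks: 9.5→6, 8.3→4, 4.2→2, 4.2→2
Rank sum = 6 + 4 + 2 + 2 = 14

14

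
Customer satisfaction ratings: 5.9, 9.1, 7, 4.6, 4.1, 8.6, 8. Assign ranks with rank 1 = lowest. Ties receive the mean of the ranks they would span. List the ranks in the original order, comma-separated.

3, 7, 4, 2, 1, 6, 5

Sorted (ascending): 4.1, 4.6, 5.9, 7, 8, 8.6, 9.1
No ties — each value takes its position as its rank.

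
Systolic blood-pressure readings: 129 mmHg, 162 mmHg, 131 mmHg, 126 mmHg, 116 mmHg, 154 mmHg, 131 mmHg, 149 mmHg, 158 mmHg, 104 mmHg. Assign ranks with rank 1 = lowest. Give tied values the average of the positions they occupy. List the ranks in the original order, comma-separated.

4, 10, 5.5, 3, 2, 8, 5.5, 7, 9, 1

Sorted (ascending): 104, 116, 126, 129, 131, 131, 149, 154, 158, 162
The 2 values of 131 occupy positions 5–6 → average rank (5+6)/2 = 5.5.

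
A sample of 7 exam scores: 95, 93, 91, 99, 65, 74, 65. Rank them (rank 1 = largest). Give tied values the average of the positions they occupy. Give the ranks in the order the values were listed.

Sorted (descending): 99, 95, 93, 91, 74, 65, 65
The 2 values of 65 occupy positions 6–7 → average rank (6+7)/2 = 6.5.

2, 3, 4, 1, 6.5, 5, 6.5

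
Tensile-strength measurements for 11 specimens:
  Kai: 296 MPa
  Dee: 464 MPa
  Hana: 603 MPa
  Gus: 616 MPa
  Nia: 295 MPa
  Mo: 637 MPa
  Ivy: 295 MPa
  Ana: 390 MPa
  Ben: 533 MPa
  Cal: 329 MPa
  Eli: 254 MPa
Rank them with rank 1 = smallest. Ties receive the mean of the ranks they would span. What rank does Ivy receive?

2.5

Sorted (ascending): 254, 295, 295, 296, 329, 390, 464, 533, 603, 616, 637
The 2 values of 295 occupy positions 2–3 → average rank (2+3)/2 = 2.5.
Ivy has value 295 MPa → rank 2.5.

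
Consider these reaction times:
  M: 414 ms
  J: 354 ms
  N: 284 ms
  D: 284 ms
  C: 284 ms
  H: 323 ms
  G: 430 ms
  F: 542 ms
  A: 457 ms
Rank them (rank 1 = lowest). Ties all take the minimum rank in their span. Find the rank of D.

1

Sorted (ascending): 284, 284, 284, 323, 354, 414, 430, 457, 542
The 3 values of 284 occupy positions 1–3 → each gets rank 1.
D has value 284 ms → rank 1.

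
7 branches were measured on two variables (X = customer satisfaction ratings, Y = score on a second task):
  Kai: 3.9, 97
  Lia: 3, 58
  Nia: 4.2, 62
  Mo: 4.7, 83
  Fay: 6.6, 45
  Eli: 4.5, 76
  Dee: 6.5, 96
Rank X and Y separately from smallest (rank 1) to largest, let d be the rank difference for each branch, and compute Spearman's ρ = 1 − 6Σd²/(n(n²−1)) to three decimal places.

-0.107

Ranks of variable 1: 2, 1, 3, 5, 7, 4, 6
Ranks of variable 2: 7, 2, 3, 5, 1, 4, 6
d = r₁ − r₂: -5, -1, 0, 0, 6, 0, 0
d²: 25, 1, 0, 0, 36, 0, 0; Σd² = 62
ρ = 1 − 6·62/(7·48) = 1 − 372/336 = -0.107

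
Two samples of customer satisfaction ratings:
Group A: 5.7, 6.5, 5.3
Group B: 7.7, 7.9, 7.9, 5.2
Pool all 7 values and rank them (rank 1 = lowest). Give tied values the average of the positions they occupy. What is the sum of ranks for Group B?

19

Sorted (ascending): 5.2, 5.3, 5.7, 6.5, 7.7, 7.9, 7.9
The 2 values of 7.9 occupy positions 6–7 → average rank (6+7)/2 = 6.5.
Group B values → pooled ranks: 7.7→5, 7.9→6.5, 7.9→6.5, 5.2→1
Rank sum = 5 + 6.5 + 6.5 + 1 = 19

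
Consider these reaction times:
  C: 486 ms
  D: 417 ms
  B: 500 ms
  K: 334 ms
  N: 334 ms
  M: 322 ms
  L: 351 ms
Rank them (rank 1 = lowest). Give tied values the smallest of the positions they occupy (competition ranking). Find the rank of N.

Sorted (ascending): 322, 334, 334, 351, 417, 486, 500
The 2 values of 334 occupy positions 2–3 → each gets rank 2.
N has value 334 ms → rank 2.

2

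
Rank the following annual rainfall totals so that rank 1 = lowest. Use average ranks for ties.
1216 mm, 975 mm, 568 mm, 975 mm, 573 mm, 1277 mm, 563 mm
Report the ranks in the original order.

Sorted (ascending): 563, 568, 573, 975, 975, 1216, 1277
The 2 values of 975 occupy positions 4–5 → average rank (4+5)/2 = 4.5.

6, 4.5, 2, 4.5, 3, 7, 1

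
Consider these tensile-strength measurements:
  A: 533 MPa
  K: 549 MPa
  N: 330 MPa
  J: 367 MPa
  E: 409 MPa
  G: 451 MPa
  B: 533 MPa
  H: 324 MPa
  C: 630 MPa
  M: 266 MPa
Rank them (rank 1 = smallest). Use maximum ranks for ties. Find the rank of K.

Sorted (ascending): 266, 324, 330, 367, 409, 451, 533, 533, 549, 630
The 2 values of 533 occupy positions 7–8 → each gets rank 8.
K has value 549 MPa → rank 9.

9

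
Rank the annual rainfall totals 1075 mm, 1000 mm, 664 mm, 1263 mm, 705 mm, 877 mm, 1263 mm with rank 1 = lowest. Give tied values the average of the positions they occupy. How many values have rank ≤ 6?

Sorted (ascending): 664, 705, 877, 1000, 1075, 1263, 1263
The 2 values of 1263 occupy positions 6–7 → average rank (6+7)/2 = 6.5.
Ranks ≤ 6: {1, 2, 3, 4, 5} → 5 values.

5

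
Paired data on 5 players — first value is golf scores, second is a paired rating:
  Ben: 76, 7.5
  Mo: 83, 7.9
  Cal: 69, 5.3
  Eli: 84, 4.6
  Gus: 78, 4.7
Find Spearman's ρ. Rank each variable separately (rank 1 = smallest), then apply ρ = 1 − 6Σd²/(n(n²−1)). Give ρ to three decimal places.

Ranks of variable 1: 2, 4, 1, 5, 3
Ranks of variable 2: 4, 5, 3, 1, 2
d = r₁ − r₂: -2, -1, -2, 4, 1
d²: 4, 1, 4, 16, 1; Σd² = 26
ρ = 1 − 6·26/(5·24) = 1 − 156/120 = -0.300

-0.300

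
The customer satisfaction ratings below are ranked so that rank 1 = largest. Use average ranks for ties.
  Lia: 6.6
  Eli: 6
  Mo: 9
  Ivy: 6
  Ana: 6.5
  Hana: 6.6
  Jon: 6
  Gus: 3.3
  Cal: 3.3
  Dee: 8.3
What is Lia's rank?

3.5

Sorted (descending): 9, 8.3, 6.6, 6.6, 6.5, 6, 6, 6, 3.3, 3.3
The 2 values of 6.6 occupy positions 3–4 → average rank (3+4)/2 = 3.5.
The 3 values of 6 occupy positions 6–8 → average rank 7.
The 2 values of 3.3 occupy positions 9–10 → average rank (9+10)/2 = 9.5.
Lia has value 6.6 → rank 3.5.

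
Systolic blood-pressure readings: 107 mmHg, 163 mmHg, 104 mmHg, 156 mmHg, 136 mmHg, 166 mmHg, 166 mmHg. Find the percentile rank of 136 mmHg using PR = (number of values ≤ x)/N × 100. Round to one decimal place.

42.9

N = 7.
Strictly below 136: 2. Equal to 136: 1.
PR = 3/7 × 100 = 42.9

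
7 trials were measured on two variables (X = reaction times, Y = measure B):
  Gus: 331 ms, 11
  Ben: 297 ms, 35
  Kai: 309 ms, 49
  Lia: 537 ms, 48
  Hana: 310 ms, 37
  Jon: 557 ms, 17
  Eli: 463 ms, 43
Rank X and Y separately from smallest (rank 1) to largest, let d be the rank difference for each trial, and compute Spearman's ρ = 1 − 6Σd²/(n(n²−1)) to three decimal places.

Ranks of variable 1: 4, 1, 2, 6, 3, 7, 5
Ranks of variable 2: 1, 3, 7, 6, 4, 2, 5
d = r₁ − r₂: 3, -2, -5, 0, -1, 5, 0
d²: 9, 4, 25, 0, 1, 25, 0; Σd² = 64
ρ = 1 − 6·64/(7·48) = 1 − 384/336 = -0.143

-0.143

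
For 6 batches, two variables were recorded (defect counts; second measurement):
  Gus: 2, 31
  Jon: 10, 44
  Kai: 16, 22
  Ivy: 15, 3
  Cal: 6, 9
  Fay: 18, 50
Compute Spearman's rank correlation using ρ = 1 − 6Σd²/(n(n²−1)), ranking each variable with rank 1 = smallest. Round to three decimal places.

Ranks of variable 1: 1, 3, 5, 4, 2, 6
Ranks of variable 2: 4, 5, 3, 1, 2, 6
d = r₁ − r₂: -3, -2, 2, 3, 0, 0
d²: 9, 4, 4, 9, 0, 0; Σd² = 26
ρ = 1 − 6·26/(6·35) = 1 − 156/210 = 0.257

0.257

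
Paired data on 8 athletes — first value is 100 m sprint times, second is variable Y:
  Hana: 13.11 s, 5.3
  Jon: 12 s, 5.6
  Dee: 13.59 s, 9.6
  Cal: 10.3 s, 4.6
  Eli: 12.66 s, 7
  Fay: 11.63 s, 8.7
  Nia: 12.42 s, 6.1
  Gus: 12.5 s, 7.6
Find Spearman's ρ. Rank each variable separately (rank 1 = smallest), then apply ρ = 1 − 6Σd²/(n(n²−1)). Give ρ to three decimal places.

Ranks of variable 1: 7, 3, 8, 1, 6, 2, 4, 5
Ranks of variable 2: 2, 3, 8, 1, 5, 7, 4, 6
d = r₁ − r₂: 5, 0, 0, 0, 1, -5, 0, -1
d²: 25, 0, 0, 0, 1, 25, 0, 1; Σd² = 52
ρ = 1 − 6·52/(8·63) = 1 − 312/504 = 0.381

0.381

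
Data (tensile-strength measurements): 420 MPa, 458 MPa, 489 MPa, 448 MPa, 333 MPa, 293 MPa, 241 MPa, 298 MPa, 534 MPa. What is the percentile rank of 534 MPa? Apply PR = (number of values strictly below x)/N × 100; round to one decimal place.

88.9

N = 9.
Strictly below 534: 8. Equal to 534: 1.
PR = 8/9 × 100 = 88.9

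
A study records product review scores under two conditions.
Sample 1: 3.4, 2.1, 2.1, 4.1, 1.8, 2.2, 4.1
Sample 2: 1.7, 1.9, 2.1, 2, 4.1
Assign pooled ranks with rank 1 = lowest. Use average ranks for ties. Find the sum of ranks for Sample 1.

Sorted (ascending): 1.7, 1.8, 1.9, 2, 2.1, 2.1, 2.1, 2.2, 3.4, 4.1, 4.1, 4.1
The 3 values of 2.1 occupy positions 5–7 → average rank 6.
The 3 values of 4.1 occupy positions 10–12 → average rank 11.
Sample 1 values → pooled ranks: 3.4→9, 2.1→6, 2.1→6, 4.1→11, 1.8→2, 2.2→8, 4.1→11
Rank sum = 9 + 6 + 6 + 11 + 2 + 8 + 11 = 53

53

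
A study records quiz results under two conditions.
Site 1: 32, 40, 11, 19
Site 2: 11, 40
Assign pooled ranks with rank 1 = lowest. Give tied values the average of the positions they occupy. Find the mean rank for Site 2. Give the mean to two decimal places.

3.50

Sorted (ascending): 11, 11, 19, 32, 40, 40
The 2 values of 11 occupy positions 1–2 → average rank (1+2)/2 = 1.5.
The 2 values of 40 occupy positions 5–6 → average rank (5+6)/2 = 5.5.
Site 2 values → pooled ranks: 11→1.5, 40→5.5
Mean rank = (1.5 + 5.5) / 2 = 3.50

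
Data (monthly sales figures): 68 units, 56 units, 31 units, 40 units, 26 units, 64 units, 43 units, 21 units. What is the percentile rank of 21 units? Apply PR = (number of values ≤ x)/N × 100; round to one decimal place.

12.5

N = 8.
Strictly below 21: 0. Equal to 21: 1.
PR = 1/8 × 100 = 12.5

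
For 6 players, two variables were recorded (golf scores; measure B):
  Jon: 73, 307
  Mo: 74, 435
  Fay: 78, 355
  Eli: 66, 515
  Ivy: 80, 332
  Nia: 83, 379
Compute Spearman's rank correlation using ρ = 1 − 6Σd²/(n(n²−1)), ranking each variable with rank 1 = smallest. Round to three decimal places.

-0.257

Ranks of variable 1: 2, 3, 4, 1, 5, 6
Ranks of variable 2: 1, 5, 3, 6, 2, 4
d = r₁ − r₂: 1, -2, 1, -5, 3, 2
d²: 1, 4, 1, 25, 9, 4; Σd² = 44
ρ = 1 − 6·44/(6·35) = 1 − 264/210 = -0.257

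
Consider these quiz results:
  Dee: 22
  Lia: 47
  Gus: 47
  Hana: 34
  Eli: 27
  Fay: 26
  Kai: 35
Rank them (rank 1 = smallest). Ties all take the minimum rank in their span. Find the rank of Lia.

Sorted (ascending): 22, 26, 27, 34, 35, 47, 47
The 2 values of 47 occupy positions 6–7 → each gets rank 6.
Lia has value 47 → rank 6.

6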